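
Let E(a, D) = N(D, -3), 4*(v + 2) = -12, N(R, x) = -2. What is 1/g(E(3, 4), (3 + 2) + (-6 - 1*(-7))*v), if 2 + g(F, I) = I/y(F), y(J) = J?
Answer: -½ ≈ -0.50000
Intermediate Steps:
v = -5 (v = -2 + (¼)*(-12) = -2 - 3 = -5)
E(a, D) = -2
g(F, I) = -2 + I/F
1/g(E(3, 4), (3 + 2) + (-6 - 1*(-7))*v) = 1/(-2 + ((3 + 2) + (-6 - 1*(-7))*(-5))/(-2)) = 1/(-2 + (5 + (-6 + 7)*(-5))*(-½)) = 1/(-2 + (5 + 1*(-5))*(-½)) = 1/(-2 + (5 - 5)*(-½)) = 1/(-2 + 0*(-½)) = 1/(-2 + 0) = 1/(-2) = -½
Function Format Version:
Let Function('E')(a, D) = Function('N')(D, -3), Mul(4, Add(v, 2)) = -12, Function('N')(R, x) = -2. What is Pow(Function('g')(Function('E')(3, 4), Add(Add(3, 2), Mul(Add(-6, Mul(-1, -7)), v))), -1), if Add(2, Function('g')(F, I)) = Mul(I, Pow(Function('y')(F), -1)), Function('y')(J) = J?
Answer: Rational(-1, 2) ≈ -0.50000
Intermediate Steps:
v = -5 (v = Add(-2, Mul(Rational(1, 4), -12)) = Add(-2, -3) = -5)
Function('E')(a, D) = -2
Function('g')(F, I) = Add(-2, Mul(I, Pow(F, -1)))
Pow(Function('g')(Function('E')(3, 4), Add(Add(3, 2), Mul(Add(-6, Mul(-1, -7)), v))), -1) = Pow(Add(-2, Mul(Add(Add(3, 2), Mul(Add(-6, Mul(-1, -7)), -5)), Pow(-2, -1))), -1) = Pow(Add(-2, Mul(Add(5, Mul(Add(-6, 7), -5)), Rational(-1, 2))), -1) = Pow(Add(-2, Mul(Add(5, Mul(1, -5)), Rational(-1, 2))), -1) = Pow(Add(-2, Mul(Add(5, -5), Rational(-1, 2))), -1) = Pow(Add(-2, Mul(0, Rational(-1, 2))), -1) = Pow(Add(-2, 0), -1) = Pow(-2, -1) = Rational(-1, 2)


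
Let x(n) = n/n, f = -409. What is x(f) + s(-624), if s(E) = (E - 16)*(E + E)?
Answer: 798721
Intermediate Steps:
x(n) = 1
s(E) = 2*E*(-16 + E) (s(E) = (-16 + E)*(2*E) = 2*E*(-16 + E))
x(f) + s(-624) = 1 + 2*(-624)*(-16 - 624) = 1 + 2*(-624)*(-640) = 1 + 798720 = 798721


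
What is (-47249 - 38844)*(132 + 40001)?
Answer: -3455170369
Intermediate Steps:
(-47249 - 38844)*(132 + 40001) = -86093*40133 = -3455170369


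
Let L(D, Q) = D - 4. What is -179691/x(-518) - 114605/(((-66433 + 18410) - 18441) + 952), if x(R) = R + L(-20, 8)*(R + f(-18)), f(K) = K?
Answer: -5178501731/404405576 ≈ -12.805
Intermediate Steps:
L(D, Q) = -4 + D
x(R) = 432 - 23*R (x(R) = R + (-4 - 20)*(R - 18) = R - 24*(-18 + R) = R + (432 - 24*R) = 432 - 23*R)
-179691/x(-518) - 114605/(((-66433 + 18410) - 18441) + 952) = -179691/(432 - 23*(-518)) - 114605/(((-66433 + 18410) - 18441) + 952) = -179691/(432 + 11914) - 114605/((-48023 - 18441) + 952) = -179691/12346 - 114605/(-66464 + 952) = -179691*1/12346 - 114605/(-65512) = -179691/12346 - 114605*(-1/65512) = -179691/12346 + 114605/65512 = -5178501731/404405576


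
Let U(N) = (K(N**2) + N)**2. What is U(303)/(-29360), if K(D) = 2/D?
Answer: -773848301060641/247472283242160 ≈ -3.1270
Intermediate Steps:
U(N) = (N + 2/N**2)**2 (U(N) = (2/(N**2) + N)**2 = (2/N**2 + N)**2 = (N + 2/N**2)**2)
U(303)/(-29360) = ((2 + 303**3)**2/303**4)/(-29360) = ((2 + 27818127)**2/8428892481)*(-1/29360) = ((1/8428892481)*27818129**2)*(-1/29360) = ((1/8428892481)*773848301060641)*(-1/29360) = (773848301060641/8428892481)*(-1/29360) = -773848301060641/247472283242160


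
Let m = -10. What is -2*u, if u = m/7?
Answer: 20/7 ≈ 2.8571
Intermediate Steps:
u = -10/7 ≈ -1.4286
-2*u = -2*(-10/7) = 20/7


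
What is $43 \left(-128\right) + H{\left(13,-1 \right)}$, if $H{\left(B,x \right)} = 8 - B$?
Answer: $-5509$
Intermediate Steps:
$43 \left(-128\right) + H{\left(13,-1 \right)} = 43 \left(-128\right) + \left(8 - 13\right) = -5504 + \left(8 - 13\right) = -5504 - 5 = -5509$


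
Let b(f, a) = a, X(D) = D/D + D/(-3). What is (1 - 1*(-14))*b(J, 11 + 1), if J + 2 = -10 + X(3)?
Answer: 180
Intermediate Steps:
X(D) = 1 - D/3 (X(D) = 1 + D*(-1/3) = 1 - D/3)
J = -12 (J = -2 + (-10 + (1 - 1/3*3)) = -2 + (-10 + (1 - 1)) = -2 + (-10 + 0) = -2 - 10 = -12)
(1 - 1*(-14))*b(J, 11 + 1) = (1 - 1*(-14))*(11 + 1) = (1 + 14)*12 = 15*12 = 180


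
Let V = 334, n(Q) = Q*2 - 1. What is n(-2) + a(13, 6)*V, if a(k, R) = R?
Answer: 1999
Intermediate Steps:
n(Q) = -1 + 2*Q (n(Q) = 2*Q - 1 = -1 + 2*Q)
n(-2) + a(13, 6)*V = (-1 + 2*(-2)) + 6*334 = (-1 - 4) + 2004 = -5 + 2004 = 1999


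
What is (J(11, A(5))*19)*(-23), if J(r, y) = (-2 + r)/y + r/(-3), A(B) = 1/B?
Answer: -54188/3 ≈ -18063.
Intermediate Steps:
J(r, y) = -r/3 + (-2 + r)/y (J(r, y) = (-2 + r)/y + r*(-⅓) = (-2 + r)/y - r/3 = -r/3 + (-2 + r)/y)
(J(11, A(5))*19)*(-23) = (((-2 + 11 - ⅓*11/5)/(1/5))*19)*(-23) = (((-2 + 11 - ⅓*11*⅕)/(⅕))*19)*(-23) = ((5*(-2 + 11 - 11/15))*19)*(-23) = ((5*(124/15))*19)*(-23) = ((124/3)*19)*(-23) = (2356/3)*(-23) = -54188/3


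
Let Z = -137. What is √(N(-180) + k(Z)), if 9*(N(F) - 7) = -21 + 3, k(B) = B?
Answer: 2*I*√33 ≈ 11.489*I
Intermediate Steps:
N(F) = 5 (N(F) = 7 + (-21 + 3)/9 = 7 + (⅑)*(-18) = 7 - 2 = 5)
√(N(-180) + k(Z)) = √(5 - 137) = √(-132) = 2*I*√33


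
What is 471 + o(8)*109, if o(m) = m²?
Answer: 7447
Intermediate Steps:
471 + o(8)*109 = 471 + 8²*109 = 471 + 64*109 = 471 + 6976 = 7447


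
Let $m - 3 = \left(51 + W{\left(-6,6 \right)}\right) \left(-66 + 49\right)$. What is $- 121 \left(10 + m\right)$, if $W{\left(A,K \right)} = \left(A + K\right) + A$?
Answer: $90992$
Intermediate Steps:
$W{\left(A,K \right)} = K + 2 A$
$m = -762$ ($m = 3 + \left(51 + \left(6 + 2 \left(-6\right)\right)\right) \left(-66 + 49\right) = 3 + \left(51 + \left(6 - 12\right)\right) \left(-17\right) = 3 + \left(51 - 6\right) \left(-17\right) = 3 + 45 \left(-17\right) = 3 - 765 = -762$)
$- 121 \left(10 + m\right) = - 121 \left(10 - 762\right) = \left(-121\right) \left(-752\right) = 90992$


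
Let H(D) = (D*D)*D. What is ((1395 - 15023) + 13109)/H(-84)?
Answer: 173/197568 ≈ 0.00087565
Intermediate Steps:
H(D) = D³ (H(D) = D²*D = D³)
((1395 - 15023) + 13109)/H(-84) = ((1395 - 15023) + 13109)/((-84)³) = (-13628 + 13109)/(-592704) = -519*(-1/592704) = 173/197568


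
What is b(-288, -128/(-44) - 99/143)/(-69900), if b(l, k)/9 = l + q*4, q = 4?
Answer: 204/5825 ≈ 0.035021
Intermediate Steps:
b(l, k) = 144 + 9*l (b(l, k) = 9*(l + 4*4) = 9*(l + 16) = 9*(16 + l) = 144 + 9*l)
b(-288, -128/(-44) - 99/143)/(-69900) = (144 + 9*(-288))/(-69900) = (144 - 2592)*(-1/69900) = -2448*(-1/69900) = 204/5825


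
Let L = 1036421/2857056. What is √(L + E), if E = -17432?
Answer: I*√8893151741932386/714264 ≈ 132.03*I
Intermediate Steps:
L = 1036421/2857056 (L = 1036421*(1/2857056) = 1036421/2857056 ≈ 0.36276)
√(L + E) = √(1036421/2857056 - 17432) = √(-49803163771/2857056) = I*√8893151741932386/714264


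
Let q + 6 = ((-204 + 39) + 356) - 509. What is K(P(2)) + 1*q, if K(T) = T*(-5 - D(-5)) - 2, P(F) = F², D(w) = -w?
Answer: -366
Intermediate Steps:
q = -324 (q = -6 + (((-204 + 39) + 356) - 509) = -6 + ((-165 + 356) - 509) = -6 + (191 - 509) = -6 - 318 = -324)
K(T) = -2 - 10*T (K(T) = T*(-5 - (-1)*(-5)) - 2 = T*(-5 - 1*5) - 2 = T*(-5 - 5) - 2 = T*(-10) - 2 = -10*T - 2 = -2 - 10*T)
K(P(2)) + 1*q = (-2 - 10*2²) + 1*(-324) = (-2 - 10*4) - 324 = (-2 - 40) - 324 = -42 - 324 = -366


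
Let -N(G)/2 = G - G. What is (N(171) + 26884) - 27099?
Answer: -215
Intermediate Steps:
N(G) = 0 (N(G) = -2*(G - G) = -2*0 = 0)
(N(171) + 26884) - 27099 = (0 + 26884) - 27099 = 26884 - 27099 = -215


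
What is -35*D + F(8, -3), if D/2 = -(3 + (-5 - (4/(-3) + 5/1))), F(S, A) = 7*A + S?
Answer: -1229/3 ≈ -409.67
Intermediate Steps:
F(S, A) = S + 7*A
D = 34/3 (D = 2*(-(3 + (-5 - (4/(-3) + 5/1)))) = 2*(-(3 + (-5 - (4*(-1/3) + 5*1)))) = 2*(-(3 + (-5 - (-4/3 + 5)))) = 2*(-(3 + (-5 - 1*11/3))) = 2*(-(3 + (-5 - 11/3))) = 2*(-(3 - 26/3)) = 2*(-1*(-17/3)) = 2*(17/3) = 34/3 ≈ 11.333)
-35*D + F(8, -3) = -35*34/3 + (8 + 7*(-3)) = -1190/3 + (8 - 21) = -1190/3 - 13 = -1229/3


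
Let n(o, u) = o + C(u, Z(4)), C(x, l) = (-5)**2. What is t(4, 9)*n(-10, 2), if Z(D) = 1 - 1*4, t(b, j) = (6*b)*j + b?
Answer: 3300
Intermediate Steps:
t(b, j) = b + 6*b*j (t(b, j) = 6*b*j + b = b + 6*b*j)
Z(D) = -3 (Z(D) = 1 - 4 = -3)
C(x, l) = 25
n(o, u) = 25 + o (n(o, u) = o + 25 = 25 + o)
t(4, 9)*n(-10, 2) = (4*(1 + 6*9))*(25 - 10) = (4*(1 + 54))*15 = (4*55)*15 = 220*15 = 3300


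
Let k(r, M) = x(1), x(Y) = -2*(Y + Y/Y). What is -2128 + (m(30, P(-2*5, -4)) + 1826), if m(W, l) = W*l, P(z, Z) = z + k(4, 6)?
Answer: -722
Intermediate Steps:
x(Y) = -2 - 2*Y (x(Y) = -2*(Y + 1) = -2*(1 + Y) = -2 - 2*Y)
k(r, M) = -4 (k(r, M) = -2 - 2*1 = -2 - 2 = -4)
P(z, Z) = -4 + z (P(z, Z) = z - 4 = -4 + z)
-2128 + (m(30, P(-2*5, -4)) + 1826) = -2128 + (30*(-4 - 2*5) + 1826) = -2128 + (30*(-4 - 10) + 1826) = -2128 + (30*(-14) + 1826) = -2128 + (-420 + 1826) = -2128 + 1406 = -722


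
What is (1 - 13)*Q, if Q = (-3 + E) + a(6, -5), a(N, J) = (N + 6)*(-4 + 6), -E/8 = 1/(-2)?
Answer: -300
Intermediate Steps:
E = 4 (E = -8/(-2) = -8*(-1/2) = 4)
a(N, J) = 12 + 2*N (a(N, J) = (6 + N)*2 = 12 + 2*N)
Q = 25 (Q = (-3 + 4) + (12 + 2*6) = 1 + (12 + 12) = 1 + 24 = 25)
(1 - 13)*Q = (1 - 13)*25 = -12*25 = -300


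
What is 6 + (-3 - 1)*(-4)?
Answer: 22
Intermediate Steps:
6 + (-3 - 1)*(-4) = 6 - 4*(-4) = 6 + 16 = 22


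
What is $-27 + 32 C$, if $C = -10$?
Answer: $-347$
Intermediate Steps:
$-27 + 32 C = -27 + 32 \left(-10\right) = -27 - 320 = -347$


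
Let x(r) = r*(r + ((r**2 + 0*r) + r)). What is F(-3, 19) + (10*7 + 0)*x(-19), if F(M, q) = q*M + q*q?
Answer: -429286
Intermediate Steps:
F(M, q) = q**2 + M*q (F(M, q) = M*q + q**2 = q**2 + M*q)
x(r) = r*(r**2 + 2*r) (x(r) = r*(r + ((r**2 + 0) + r)) = r*(r + (r**2 + r)) = r*(r + (r + r**2)) = r*(r**2 + 2*r))
F(-3, 19) + (10*7 + 0)*x(-19) = 19*(-3 + 19) + (10*7 + 0)*((-19)**2*(2 - 19)) = 19*16 + (70 + 0)*(361*(-17)) = 304 + 70*(-6137) = 304 - 429590 = -429286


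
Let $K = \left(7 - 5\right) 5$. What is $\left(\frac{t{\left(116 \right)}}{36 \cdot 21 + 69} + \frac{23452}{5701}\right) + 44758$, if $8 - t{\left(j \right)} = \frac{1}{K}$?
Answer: $\frac{2105308132879}{47033250} \approx 44762.0$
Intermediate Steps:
$K = 10$ ($K = 2 \cdot 5 = 10$)
$t{\left(j \right)} = \frac{79}{10}$ ($t{\left(j \right)} = 8 - \frac{1}{10} = \frac{79}{10}$)
$\left(\frac{t{\left(116 \right)}}{36 \cdot 21 + 69} + \frac{23452}{5701}\right) + 44758 = \left(\frac{79}{10 \left(36 \cdot 21 + 69\right)} + \frac{23452}{5701}\right) + 44758 = \left(\frac{79}{10 \left(756 + 69\right)} + 23452 \cdot \frac{1}{5701}\right) + 44758 = \left(\frac{79}{10 \cdot 825} + \frac{23452}{5701}\right) + 44758 = \left(\frac{79}{10} \cdot \frac{1}{825} + \frac{23452}{5701}\right) + 44758 = \left(\frac{79}{8250} + \frac{23452}{5701}\right) + 44758 = \frac{193929379}{47033250} + 44758 = \frac{2105308132879}{47033250}$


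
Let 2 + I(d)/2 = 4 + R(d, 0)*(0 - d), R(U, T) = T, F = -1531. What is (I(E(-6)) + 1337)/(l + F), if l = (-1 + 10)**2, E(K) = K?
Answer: -1341/1450 ≈ -0.92483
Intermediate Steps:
I(d) = 4 (I(d) = -4 + 2*(4 + 0*(0 - d)) = -4 + 2*(4 + 0*(-d)) = -4 + 2*(4 + 0) = -4 + 2*4 = -4 + 8 = 4)
l = 81 (l = 9**2 = 81)
(I(E(-6)) + 1337)/(l + F) = (4 + 1337)/(81 - 1531) = 1341/(-1450) = 1341*(-1/1450) = -1341/1450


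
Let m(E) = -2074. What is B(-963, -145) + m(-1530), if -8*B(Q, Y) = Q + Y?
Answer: -3871/2 ≈ -1935.5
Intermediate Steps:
B(Q, Y) = -Q/8 - Y/8 (B(Q, Y) = -(Q + Y)/8 = -Q/8 - Y/8)
B(-963, -145) + m(-1530) = (-⅛*(-963) - ⅛*(-145)) - 2074 = (963/8 + 145/8) - 2074 = 277/2 - 2074 = -3871/2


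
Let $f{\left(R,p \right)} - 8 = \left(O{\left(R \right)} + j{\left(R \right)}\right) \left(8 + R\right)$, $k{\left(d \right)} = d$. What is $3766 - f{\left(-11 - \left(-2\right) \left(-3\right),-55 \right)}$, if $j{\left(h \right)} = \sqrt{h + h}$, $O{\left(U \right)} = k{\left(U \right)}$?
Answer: $3605 + 9 i \sqrt{34} \approx 3605.0 + 52.479 i$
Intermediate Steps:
$O{\left(U \right)} = U$
$j{\left(h \right)} = \sqrt{2} \sqrt{h}$ ($j{\left(h \right)} = \sqrt{2 h} = \sqrt{2} \sqrt{h}$)
$f{\left(R,p \right)} = 8 + \left(8 + R\right) \left(R + \sqrt{2} \sqrt{R}\right)$ ($f{\left(R,p \right)} = 8 + \left(R + \sqrt{2} \sqrt{R}\right) \left(8 + R\right) = 8 + \left(8 + R\right) \left(R + \sqrt{2} \sqrt{R}\right)$)
$3766 - f{\left(-11 - \left(-2\right) \left(-3\right),-55 \right)} = 3766 - \left(8 + \left(-11 - \left(-2\right) \left(-3\right)\right)^{2} + 8 \left(-11 - \left(-2\right) \left(-3\right)\right) + \sqrt{2} \left(-11 - \left(-2\right) \left(-3\right)\right)^{\frac{3}{2}} + 8 \sqrt{2} \sqrt{-11 - \left(-2\right) \left(-3\right)}\right) = 3766 - \left(8 + \left(-11 - 6\right)^{2} + 8 \left(-11 - 6\right) + \sqrt{2} \left(-11 - 6\right)^{\frac{3}{2}} + 8 \sqrt{2} \sqrt{-11 - 6}\right) = 3766 - \left(8 + \left(-17\right)^{2} + 8 \left(-17\right) + \sqrt{2} \left(-17\right)^{\frac{3}{2}} + 8 \sqrt{2} \sqrt{-17}\right) = 3766 - \left(8 + 289 - 136 + \sqrt{2} \left(- 17 i \sqrt{17}\right) + 8 \sqrt{2} i \sqrt{17}\right) = 3766 - \left(8 + 289 - 136 - 17 i \sqrt{34} + 8 i \sqrt{34}\right) = 3766 - \left(161 - 9 i \sqrt{34}\right) = 3605 + 9 i \sqrt{34}$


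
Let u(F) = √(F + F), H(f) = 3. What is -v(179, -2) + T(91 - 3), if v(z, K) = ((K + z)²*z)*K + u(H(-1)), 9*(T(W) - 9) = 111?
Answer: 33647410/3 - √6 ≈ 1.1216e+7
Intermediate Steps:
u(F) = √2*√F (u(F) = √(2*F) = √2*√F)
T(W) = 64/3 (T(W) = 9 + (⅑)*111 = 9 + 37/3 = 64/3)
v(z, K) = √6 + K*z*(K + z)² (v(z, K) = ((K + z)²*z)*K + √2*√3 = (z*(K + z)²)*K + √6 = K*z*(K + z)² + √6 = √6 + K*z*(K + z)²)
-v(179, -2) + T(91 - 3) = -(√6 - 2*179*(-2 + 179)²) + 64/3 = -(√6 - 2*179*177²) + 64/3 = -(√6 - 2*179*31329) + 64/3 = -(√6 - 11215782) + 64/3 = -(-11215782 + √6) + 64/3 = (11215782 - √6) + 64/3 = 33647410/3 - √6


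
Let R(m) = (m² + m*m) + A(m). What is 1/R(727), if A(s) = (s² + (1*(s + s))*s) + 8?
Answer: 1/2642653 ≈ 3.7841e-7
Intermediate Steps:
A(s) = 8 + 3*s² (A(s) = (s² + (1*(2*s))*s) + 8 = (s² + (2*s)*s) + 8 = (s² + 2*s²) + 8 = 3*s² + 8 = 8 + 3*s²)
R(m) = 8 + 5*m² (R(m) = (m² + m*m) + (8 + 3*m²) = (m² + m²) + (8 + 3*m²) = 2*m² + (8 + 3*m²) = 8 + 5*m²)
1/R(727) = 1/(8 + 5*727²) = 1/(8 + 5*528529) = 1/(8 + 2642645) = 1/2642653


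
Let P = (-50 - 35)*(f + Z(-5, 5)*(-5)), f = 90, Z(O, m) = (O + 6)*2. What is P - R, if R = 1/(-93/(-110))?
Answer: -632510/93 ≈ -6801.2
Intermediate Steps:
Z(O, m) = 12 + 2*O (Z(O, m) = (6 + O)*2 = 12 + 2*O)
R = 110/93 (R = 1/(-93*(-1/110)) = 1/(93/110) = 110/93 ≈ 1.1828)
P = -6800 (P = (-50 - 35)*(90 + (12 + 2*(-5))*(-5)) = -85*(90 + (12 - 10)*(-5)) = -85*(90 + 2*(-5)) = -85*(90 - 10) = -85*80 = -6800)
P - R = -6800 - 1*110/93 = -6800 - 110/93 = -632510/93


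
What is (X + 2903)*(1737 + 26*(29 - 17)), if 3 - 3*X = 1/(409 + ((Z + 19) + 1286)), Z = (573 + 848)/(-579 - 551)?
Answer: 11516196156314/1935399 ≈ 5.9503e+6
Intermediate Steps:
Z = -1421/1130 (Z = 1421/(-1130) = 1421*(-1/1130) = -1421/1130 ≈ -1.2575)
X = 5805067/5806197 (X = 1 - 1/(3*(409 + ((-1421/1130 + 19) + 1286))) = 1 - 1/(3*(409 + (20049/1130 + 1286))) = 1 - 1/(3*(409 + 1473229/1130)) = 1 - 1/(3*1935399/1130) = 1 - ⅓*1130/1935399 = 1 - 1130/5806197 = 5805067/5806197 ≈ 0.99981)
(X + 2903)*(1737 + 26*(29 - 17)) = (5805067/5806197 + 2903)*(1737 + 26*(29 - 17)) = 16861194958*(1737 + 26*12)/5806197 = 16861194958*(1737 + 312)/5806197 = (16861194958/5806197)*2049 = 11516196156314/1935399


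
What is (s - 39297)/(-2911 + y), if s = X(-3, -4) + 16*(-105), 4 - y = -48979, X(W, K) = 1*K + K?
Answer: -40985/46072 ≈ -0.88959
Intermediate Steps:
X(W, K) = 2*K (X(W, K) = K + K = 2*K)
y = 48983 (y = 4 - 1*(-48979) = 4 + 48979 = 48983)
s = -1688 (s = 2*(-4) + 16*(-105) = -8 - 1680 = -1688)
(s - 39297)/(-2911 + y) = (-1688 - 39297)/(-2911 + 48983) = -40985/46072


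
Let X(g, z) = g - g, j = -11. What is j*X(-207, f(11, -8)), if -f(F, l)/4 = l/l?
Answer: 0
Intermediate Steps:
f(F, l) = -4 (f(F, l) = -4*l/l = -4*1 = -4)
X(g, z) = 0
j*X(-207, f(11, -8)) = -11*0 = 0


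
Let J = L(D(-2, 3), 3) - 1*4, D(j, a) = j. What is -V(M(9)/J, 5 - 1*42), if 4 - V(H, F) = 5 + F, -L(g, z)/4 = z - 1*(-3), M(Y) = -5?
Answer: -36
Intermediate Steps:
L(g, z) = -12 - 4*z (L(g, z) = -4*(z - 1*(-3)) = -4*(z + 3) = -4*(3 + z) = -12 - 4*z)
J = -28 (J = (-12 - 4*3) - 1*4 = (-12 - 12) - 4 = -24 - 4 = -28)
V(H, F) = -1 - F (V(H, F) = 4 - (5 + F) = 4 + (-5 - F) = -1 - F)
-V(M(9)/J, 5 - 1*42) = -(-1 - (5 - 1*42)) = -(-1 - (5 - 42)) = -(-1 - 1*(-37)) = -(-1 + 37) = -1*36 = -36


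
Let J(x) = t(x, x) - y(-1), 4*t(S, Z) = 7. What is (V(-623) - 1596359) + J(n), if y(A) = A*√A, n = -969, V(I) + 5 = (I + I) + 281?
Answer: -6389309/4 + I ≈ -1.5973e+6 + 1.0*I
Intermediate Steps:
V(I) = 276 + 2*I (V(I) = -5 + ((I + I) + 281) = -5 + (2*I + 281) = -5 + (281 + 2*I) = 276 + 2*I)
t(S, Z) = 7/4 (t(S, Z) = (¼)*7 = 7/4)
y(A) = A^(3/2)
J(x) = 7/4 + I (J(x) = 7/4 - (-1)^(3/2) = 7/4 - (-1)*I = 7/4 + I)
(V(-623) - 1596359) + J(n) = ((276 + 2*(-623)) - 1596359) + (7/4 + I) = ((276 - 1246) - 1596359) + (7/4 + I) = (-970 - 1596359) + (7/4 + I) = -1597329 + (7/4 + I) = -6389309/4 + I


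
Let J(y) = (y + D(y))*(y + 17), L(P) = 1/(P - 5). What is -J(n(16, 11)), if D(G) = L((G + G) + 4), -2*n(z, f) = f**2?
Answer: -321117/122 ≈ -2632.1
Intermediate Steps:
n(z, f) = -f**2/2
L(P) = 1/(-5 + P)
D(G) = 1/(-1 + 2*G) (D(G) = 1/(-5 + ((G + G) + 4)) = 1/(-5 + (2*G + 4)) = 1/(-5 + (4 + 2*G)) = 1/(-1 + 2*G))
J(y) = (17 + y)*(y + 1/(-1 + 2*y)) (J(y) = (y + 1/(-1 + 2*y))*(y + 17) = (y + 1/(-1 + 2*y))*(17 + y) = (17 + y)*(y + 1/(-1 + 2*y)))
-J(n(16, 11)) = -(17 - 1/2*11**2 + (-1/2*11**2)*(-1 + 2*(-1/2*11**2))*(17 - 1/2*11**2))/(-1 + 2*(-1/2*11**2)) = -(17 - 1/2*121 + (-1/2*121)*(-1 + 2*(-1/2*121))*(17 - 1/2*121))/(-1 + 2*(-1/2*121)) = -(17 - 121/2 - 121*(-1 + 2*(-121/2))*(17 - 121/2)/2)/(-1 + 2*(-121/2)) = -(17 - 121/2 - 121/2*(-1 - 121)*(-87/2))/(-1 - 121) = -(17 - 121/2 - 121/2*(-122)*(-87/2))/(-122) = -(-1)*(17 - 121/2 - 642147/2)/122 = -(-1)*(-321117)/122 = -1*321117/122 = -321117/122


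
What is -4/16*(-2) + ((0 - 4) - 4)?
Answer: -15/2 ≈ -7.5000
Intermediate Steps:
-4/16*(-2) + ((0 - 4) - 4) = -4*1/16*(-2) + (-4 - 4) = -¼*(-2) - 8 = ½ - 8 = -15/2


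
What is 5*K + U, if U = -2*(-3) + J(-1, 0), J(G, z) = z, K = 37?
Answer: 191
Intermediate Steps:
U = 6 (U = -2*(-3) + 0 = 6 + 0 = 6)
5*K + U = 5*37 + 6 = 185 + 6 = 191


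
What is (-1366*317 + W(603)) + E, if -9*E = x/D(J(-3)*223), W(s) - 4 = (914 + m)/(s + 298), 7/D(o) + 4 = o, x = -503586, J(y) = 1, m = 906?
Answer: 8309755540/6307 ≈ 1.3175e+6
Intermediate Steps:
D(o) = 7/(-4 + o)
W(s) = 4 + 1820/(298 + s) (W(s) = 4 + (914 + 906)/(s + 298) = 4 + 1820/(298 + s))
E = 12253926/7 (E = -(-55954)/(7/(-4 + 1*223)) = -(-55954)/(7/(-4 + 223)) = -(-55954)/(7/219) = -(-55954)/(7*(1/219)) = -(-55954)/7/219 = -(-55954)*219/7 = -⅑*(-110285334/7) = 12253926/7 ≈ 1.7506e+6)
(-1366*317 + W(603)) + E = (-1366*317 + 4*(753 + 603)/(298 + 603)) + 12253926/7 = (-433022 + 4*1356/901) + 12253926/7 = (-433022 + 4*(1/901)*1356) + 12253926/7 = (-433022 + 5424/901) + 12253926/7 = -390147398/901 + 12253926/7 = 8309755540/6307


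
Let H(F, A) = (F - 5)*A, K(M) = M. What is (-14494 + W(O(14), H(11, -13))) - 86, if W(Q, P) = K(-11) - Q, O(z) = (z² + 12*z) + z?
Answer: -14969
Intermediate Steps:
O(z) = z² + 13*z
H(F, A) = A*(-5 + F) (H(F, A) = (-5 + F)*A = A*(-5 + F))
W(Q, P) = -11 - Q
(-14494 + W(O(14), H(11, -13))) - 86 = (-14494 + (-11 - 14*(13 + 14))) - 86 = (-14494 + (-11 - 14*27)) - 86 = (-14494 + (-11 - 1*378)) - 86 = (-14494 + (-11 - 378)) - 86 = (-14494 - 389) - 86 = -14883 - 86 = -14969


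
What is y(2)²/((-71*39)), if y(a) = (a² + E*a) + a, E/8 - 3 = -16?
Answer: -40804/2769 ≈ -14.736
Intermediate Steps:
E = -104 (E = 24 + 8*(-16) = 24 - 128 = -104)
y(a) = a² - 103*a (y(a) = (a² - 104*a) + a = a² - 103*a)
y(2)²/((-71*39)) = (2*(-103 + 2))²/((-71*39)) = (2*(-101))²/(-2769) = (-202)²*(-1/2769) = 40804*(-1/2769) = -40804/2769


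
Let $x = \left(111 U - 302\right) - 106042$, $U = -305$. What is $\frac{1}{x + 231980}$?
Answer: $\frac{1}{91781} \approx 1.0895 \cdot 10^{-5}$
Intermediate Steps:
$x = -140199$ ($x = \left(111 \left(-305\right) - 302\right) - 106042 = \left(-33855 - 302\right) - 106042 = -34157 - 106042 = -140199$)
$\frac{1}{x + 231980} = \frac{1}{-140199 + 231980} = \frac{1}{91781}$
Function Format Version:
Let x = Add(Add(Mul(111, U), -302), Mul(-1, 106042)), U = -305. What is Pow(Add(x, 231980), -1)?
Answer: Rational(1, 91781) ≈ 1.0895e-5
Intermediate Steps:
x = -140199 (x = Add(Add(Mul(111, -305), -302), Mul(-1, 106042)) = Add(Add(-33855, -302), -106042) = Add(-34157, -106042) = -140199)
Pow(Add(x, 231980), -1) = Pow(Add(-140199, 231980), -1) = Pow(91781, -1) = Rational(1, 91781)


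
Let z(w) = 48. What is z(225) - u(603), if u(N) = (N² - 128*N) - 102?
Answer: -286275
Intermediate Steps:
u(N) = -102 + N² - 128*N
z(225) - u(603) = 48 - (-102 + 603² - 128*603) = 48 - (-102 + 363609 - 77184) = 48 - 1*286323 = 48 - 286323 = -286275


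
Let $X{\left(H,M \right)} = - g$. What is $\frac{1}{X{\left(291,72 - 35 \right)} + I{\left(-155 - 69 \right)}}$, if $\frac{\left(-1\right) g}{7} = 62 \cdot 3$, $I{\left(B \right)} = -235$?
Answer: $\frac{1}{1067} \approx 0.00093721$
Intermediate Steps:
$g = -1302$ ($g = - 7 \cdot 62 \cdot 3 = \left(-7\right) 186 = -1302$)
$X{\left(H,M \right)} = 1302$ ($X{\left(H,M \right)} = \left(-1\right) \left(-1302\right) = 1302$)
$\frac{1}{X{\left(291,72 - 35 \right)} + I{\left(-155 - 69 \right)}} = \frac{1}{1302 - 235} = \frac{1}{1067}$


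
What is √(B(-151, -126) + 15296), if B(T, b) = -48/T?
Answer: 4*√21798209/151 ≈ 123.68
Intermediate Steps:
√(B(-151, -126) + 15296) = √(-48/(-151) + 15296) = √(-48*(-1/151) + 15296) = √(48/151 + 15296) = √(2309744/151) = 4*√21798209/151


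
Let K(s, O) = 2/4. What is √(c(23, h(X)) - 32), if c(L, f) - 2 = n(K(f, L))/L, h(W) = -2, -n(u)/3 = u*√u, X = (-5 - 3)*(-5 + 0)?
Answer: √(-63480 - 69*√2)/46 ≈ 5.4814*I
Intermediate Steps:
K(s, O) = ½ (K(s, O) = 2*(¼) = ½)
X = 40 (X = -8*(-5) = 40)
n(u) = -3*u^(3/2) (n(u) = -3*u*√u = -3*u^(3/2))
c(L, f) = 2 - 3*√2/(4*L) (c(L, f) = 2 + (-3*√2/4)/L = 2 - 3*√2/(4*L))
√(c(23, h(X)) - 32) = √((2 - ¾*√2/23) - 32) = √((2 - ¾*√2*1/23) - 32) = √((2 - 3*√2/92) - 32) = √(-30 - 3*√2/92)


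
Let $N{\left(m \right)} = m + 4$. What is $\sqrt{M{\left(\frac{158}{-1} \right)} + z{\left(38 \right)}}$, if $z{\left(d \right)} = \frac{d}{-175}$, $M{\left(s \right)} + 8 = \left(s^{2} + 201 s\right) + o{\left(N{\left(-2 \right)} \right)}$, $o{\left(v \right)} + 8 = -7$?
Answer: $\frac{3 i \sqrt{927899}}{35} \approx 82.566 i$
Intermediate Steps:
$N{\left(m \right)} = 4 + m$
$o{\left(v \right)} = -15$ ($o{\left(v \right)} = -8 - 7 = -15$)
$M{\left(s \right)} = -23 + s^{2} + 201 s$ ($M{\left(s \right)} = -8 - \left(15 - s^{2} - 201 s\right) = -8 + \left(-15 + s^{2} + 201 s\right) = -23 + s^{2} + 201 s$)
$z{\left(d \right)} = - \frac{d}{175}$ ($z{\left(d \right)} = d \left(- \frac{1}{175}\right) = - \frac{d}{175}$)
$\sqrt{M{\left(\frac{158}{-1} \right)} + z{\left(38 \right)}} = \sqrt{\left(-23 + \left(\frac{158}{-1}\right)^{2} + 201 \frac{158}{-1}\right) - \frac{38}{175}} = \sqrt{\left(-23 + \left(158 \left(-1\right)\right)^{2} + 201 \cdot 158 \left(-1\right)\right) - \frac{38}{175}} = \sqrt{\left(-23 + \left(-158\right)^{2} + 201 \left(-158\right)\right) - \frac{38}{175}} = \sqrt{\left(-23 + 24964 - 31758\right) - \frac{38}{175}} = \sqrt{-6817 - \frac{38}{175}} = \sqrt{- \frac{1193013}{175}} = \frac{3 i \sqrt{927899}}{35}$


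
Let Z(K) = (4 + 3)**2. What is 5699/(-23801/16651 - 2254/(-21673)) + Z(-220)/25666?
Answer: -52785666052515451/12276245915854 ≈ -4299.8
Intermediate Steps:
Z(K) = 49 (Z(K) = 7**2 = 49)
5699/(-23801/16651 - 2254/(-21673)) + Z(-220)/25666 = 5699/(-23801/16651 - 2254/(-21673)) + 49/25666 = 5699/(-23801*1/16651 - 2254*(-1/21673)) + 49*(1/25666) = 5699/(-23801/16651 + 2254/21673) + 49/25666 = 5699/(-478307719/360877123) + 49/25666 = 5699*(-360877123/478307719) + 49/25666 = -2056638723977/478307719 + 49/25666 = -52785666052515451/12276245915854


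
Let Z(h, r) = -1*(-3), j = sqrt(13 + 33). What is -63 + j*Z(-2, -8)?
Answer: -63 + 3*sqrt(46) ≈ -42.653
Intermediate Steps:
j = sqrt(46) ≈ 6.7823
Z(h, r) = 3
-63 + j*Z(-2, -8) = -63 + sqrt(46)*3 = -63 + 3*sqrt(46)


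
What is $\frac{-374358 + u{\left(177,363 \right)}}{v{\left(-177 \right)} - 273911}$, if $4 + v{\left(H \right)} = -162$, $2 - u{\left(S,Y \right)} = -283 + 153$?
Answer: $\frac{124742}{91359} \approx 1.3654$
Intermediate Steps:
$u{\left(S,Y \right)} = 132$ ($u{\left(S,Y \right)} = 2 - \left(-283 + 153\right) = 2 - -130 = 2 + 130 = 132$)
$v{\left(H \right)} = -166$ ($v{\left(H \right)} = -4 - 162 = -166$)
$\frac{-374358 + u{\left(177,363 \right)}}{v{\left(-177 \right)} - 273911} = \frac{-374358 + 132}{-166 - 273911} = - \frac{374226}{-274077} = \left(-374226\right) \left(- \frac{1}{274077}\right) = \frac{124742}{91359}$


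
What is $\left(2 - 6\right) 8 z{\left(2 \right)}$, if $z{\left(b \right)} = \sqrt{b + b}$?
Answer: $-64$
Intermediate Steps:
$z{\left(b \right)} = \sqrt{2} \sqrt{b}$ ($z{\left(b \right)} = \sqrt{2 b} = \sqrt{2} \sqrt{b}$)
$\left(2 - 6\right) 8 z{\left(2 \right)} = \left(2 - 6\right) 8 \sqrt{2} \sqrt{2} = \left(2 - 6\right) 8 \cdot 2 = \left(-4\right) 8 \cdot 2 = \left(-32\right) 2 = -64$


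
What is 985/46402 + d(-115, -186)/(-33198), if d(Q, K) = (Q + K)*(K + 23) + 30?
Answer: -51029849/35010309 ≈ -1.4576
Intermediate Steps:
d(Q, K) = 30 + (23 + K)*(K + Q) (d(Q, K) = (K + Q)*(23 + K) + 30 = (23 + K)*(K + Q) + 30 = 30 + (23 + K)*(K + Q))
985/46402 + d(-115, -186)/(-33198) = 985/46402 + (30 + (-186)**2 + 23*(-186) + 23*(-115) - 186*(-115))/(-33198) = 985*(1/46402) + (30 + 34596 - 4278 - 2645 + 21390)*(-1/33198) = 985/46402 + 49093*(-1/33198) = 985/46402 - 4463/3018 = -51029849/35010309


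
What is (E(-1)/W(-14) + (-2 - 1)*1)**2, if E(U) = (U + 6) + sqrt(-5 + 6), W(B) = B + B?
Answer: 2025/196 ≈ 10.332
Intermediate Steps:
W(B) = 2*B
E(U) = 7 + U (E(U) = (6 + U) + sqrt(1) = (6 + U) + 1 = 7 + U)
(E(-1)/W(-14) + (-2 - 1)*1)**2 = ((7 - 1)/((2*(-14))) + (-2 - 1)*1)**2 = (6/(-28) - 3*1)**2 = (6*(-1/28) - 3)**2 = (-3/14 - 3)**2 = (-45/14)**2 = 2025/196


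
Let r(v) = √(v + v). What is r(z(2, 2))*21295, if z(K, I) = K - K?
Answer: 0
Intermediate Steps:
z(K, I) = 0
r(v) = √2*√v (r(v) = √(2*v) = √2*√v)
r(z(2, 2))*21295 = (√2*√0)*21295 = (√2*0)*21295 = 0*21295 = 0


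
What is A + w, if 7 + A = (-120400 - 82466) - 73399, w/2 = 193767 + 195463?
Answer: 502188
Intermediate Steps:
w = 778460 (w = 2*(193767 + 195463) = 2*389230 = 778460)
A = -276272 (A = -7 + ((-120400 - 82466) - 73399) = -7 + (-202866 - 73399) = -7 - 276265 = -276272)
A + w = -276272 + 778460 = 502188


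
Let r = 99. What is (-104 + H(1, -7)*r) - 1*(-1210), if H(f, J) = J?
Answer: 413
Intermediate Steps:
(-104 + H(1, -7)*r) - 1*(-1210) = (-104 - 7*99) - 1*(-1210) = (-104 - 693) + 1210 = -797 + 1210 = 413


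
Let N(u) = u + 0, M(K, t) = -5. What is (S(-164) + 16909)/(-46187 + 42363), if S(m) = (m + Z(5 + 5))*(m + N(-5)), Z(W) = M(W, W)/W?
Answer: -89419/7648 ≈ -11.692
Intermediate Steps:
N(u) = u
Z(W) = -5/W
S(m) = (-5 + m)*(-1/2 + m) (S(m) = (m - 5/(5 + 5))*(m - 5) = (m - 5/10)*(-5 + m) = (m - 5*1/10)*(-5 + m) = (m - 1/2)*(-5 + m) = (-1/2 + m)*(-5 + m) = (-5 + m)*(-1/2 + m))
(S(-164) + 16909)/(-46187 + 42363) = ((5/2 + (-164)**2 - 11/2*(-164)) + 16909)/(-46187 + 42363) = ((5/2 + 26896 + 902) + 16909)/(-3824) = (55601/2 + 16909)*(-1/3824) = (89419/2)*(-1/3824) = -89419/7648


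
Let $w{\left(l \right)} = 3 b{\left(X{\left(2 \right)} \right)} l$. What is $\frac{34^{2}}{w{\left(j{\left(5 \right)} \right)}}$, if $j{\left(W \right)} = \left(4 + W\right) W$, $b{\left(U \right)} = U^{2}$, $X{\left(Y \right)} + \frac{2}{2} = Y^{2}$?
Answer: $\frac{1156}{1215} \approx 0.95144$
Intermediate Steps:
$X{\left(Y \right)} = -1 + Y^{2}$
$j{\left(W \right)} = W \left(4 + W\right)$
$w{\left(l \right)} = 27 l$ ($w{\left(l \right)} = 3 \left(-1 + 2^{2}\right)^{2} l = 3 \left(-1 + 4\right)^{2} l = 3 \cdot 3^{2} l = 3 \cdot 9 l = 27 l$)
$\frac{34^{2}}{w{\left(j{\left(5 \right)} \right)}} = \frac{34^{2}}{27 \cdot 5 \left(4 + 5\right)} = \frac{1156}{27 \cdot 5 \cdot 9} = \frac{1156}{27 \cdot 45} = \frac{1156}{1215}$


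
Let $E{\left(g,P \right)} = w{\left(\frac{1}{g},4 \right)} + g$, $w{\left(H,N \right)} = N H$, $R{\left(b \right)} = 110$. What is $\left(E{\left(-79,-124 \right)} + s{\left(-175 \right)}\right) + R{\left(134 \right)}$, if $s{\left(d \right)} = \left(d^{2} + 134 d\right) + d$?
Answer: $\frac{555445}{79} \approx 7031.0$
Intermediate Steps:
$w{\left(H,N \right)} = H N$
$s{\left(d \right)} = d^{2} + 135 d$
$E{\left(g,P \right)} = g + \frac{4}{g}$ ($E{\left(g,P \right)} = \frac{1}{g} 4 + g = \frac{4}{g} + g = g + \frac{4}{g}$)
$\left(E{\left(-79,-124 \right)} + s{\left(-175 \right)}\right) + R{\left(134 \right)} = \left(\left(-79 + \frac{4}{-79}\right) - 175 \left(135 - 175\right)\right) + 110 = \left(\left(-79 + 4 \left(- \frac{1}{79}\right)\right) - -7000\right) + 110 = \left(\left(-79 - \frac{4}{79}\right) + 7000\right) + 110 = \left(- \frac{6245}{79} + 7000\right) + 110 = \frac{546755}{79} + 110 = \frac{555445}{79}$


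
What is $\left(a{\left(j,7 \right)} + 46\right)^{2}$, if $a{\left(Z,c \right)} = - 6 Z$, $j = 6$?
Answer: $100$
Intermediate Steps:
$\left(a{\left(j,7 \right)} + 46\right)^{2} = \left(\left(-6\right) 6 + 46\right)^{2} = \left(-36 + 46\right)^{2} = 10^{2} = 100$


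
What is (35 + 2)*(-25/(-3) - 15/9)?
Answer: 740/3 ≈ 246.67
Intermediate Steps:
(35 + 2)*(-25/(-3) - 15/9) = 37*(-25*(-⅓) - 15*⅑) = 37*(25/3 - 5/3) = 37*(20/3) = 740/3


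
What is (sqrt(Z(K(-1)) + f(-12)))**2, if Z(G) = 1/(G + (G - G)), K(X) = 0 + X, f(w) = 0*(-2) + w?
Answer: -13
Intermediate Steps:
f(w) = w (f(w) = 0 + w = w)
K(X) = X
Z(G) = 1/G (Z(G) = 1/(G + 0) = 1/G)
(sqrt(Z(K(-1)) + f(-12)))**2 = (sqrt(1/(-1) - 12))**2 = (sqrt(-1 - 12))**2 = (sqrt(-13))**2 = (I*sqrt(13))**2 = -13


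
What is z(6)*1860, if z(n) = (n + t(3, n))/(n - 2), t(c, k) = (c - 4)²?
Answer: 3255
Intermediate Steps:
t(c, k) = (-4 + c)²
z(n) = (1 + n)/(-2 + n) (z(n) = (n + (-4 + 3)²)/(n - 2) = (n + (-1)²)/(-2 + n) = (n + 1)/(-2 + n) = (1 + n)/(-2 + n))
z(6)*1860 = ((1 + 6)/(-2 + 6))*1860 = (7/4)*1860 = 3255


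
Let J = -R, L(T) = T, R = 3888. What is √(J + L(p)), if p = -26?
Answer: I*√3914 ≈ 62.562*I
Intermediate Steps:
J = -3888 (J = -1*3888 = -3888)
√(J + L(p)) = √(-3888 - 26) = √(-3914) = I*√3914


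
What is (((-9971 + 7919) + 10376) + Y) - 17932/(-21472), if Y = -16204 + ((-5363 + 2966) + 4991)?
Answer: -28370765/5368 ≈ -5285.2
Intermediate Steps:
Y = -13610 (Y = -16204 + (-2397 + 4991) = -16204 + 2594 = -13610)
(((-9971 + 7919) + 10376) + Y) - 17932/(-21472) = (((-9971 + 7919) + 10376) - 13610) - 17932/(-21472) = ((-2052 + 10376) - 13610) - 17932*(-1/21472) = (8324 - 13610) + 4483/5368 = -5286 + 4483/5368 = -28370765/5368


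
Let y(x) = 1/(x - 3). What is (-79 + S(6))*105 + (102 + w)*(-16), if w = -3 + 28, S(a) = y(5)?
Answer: -20549/2 ≈ -10275.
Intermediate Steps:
y(x) = 1/(-3 + x)
S(a) = ½ (S(a) = 1/(-3 + 5) = 1/2 = ½)
w = 25
(-79 + S(6))*105 + (102 + w)*(-16) = (-79 + ½)*105 + (102 + 25)*(-16) = -157/2*105 + 127*(-16) = -16485/2 - 2032 = -20549/2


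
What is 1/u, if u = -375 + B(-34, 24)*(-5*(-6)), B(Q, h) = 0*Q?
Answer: -1/375 ≈ -0.0026667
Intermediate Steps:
B(Q, h) = 0
u = -375 (u = -375 + 0*(-5*(-6)) = -375 + 0*30 = -375 + 0 = -375)
1/u = 1/(-375) = -1/375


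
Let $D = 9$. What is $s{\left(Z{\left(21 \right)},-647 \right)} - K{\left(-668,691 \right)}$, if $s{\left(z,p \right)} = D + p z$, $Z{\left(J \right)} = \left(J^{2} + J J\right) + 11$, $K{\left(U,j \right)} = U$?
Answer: $-577094$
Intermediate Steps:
$Z{\left(J \right)} = 11 + 2 J^{2}$ ($Z{\left(J \right)} = \left(J^{2} + J^{2}\right) + 11 = 2 J^{2} + 11 = 11 + 2 J^{2}$)
$s{\left(z,p \right)} = 9 + p z$
$s{\left(Z{\left(21 \right)},-647 \right)} - K{\left(-668,691 \right)} = \left(9 - 647 \left(11 + 2 \cdot 21^{2}\right)\right) - -668 = \left(9 - 647 \left(11 + 2 \cdot 441\right)\right) + 668 = \left(9 - 647 \left(11 + 882\right)\right) + 668 = \left(9 - 577771\right) + 668 = -577762 + 668 = -577094$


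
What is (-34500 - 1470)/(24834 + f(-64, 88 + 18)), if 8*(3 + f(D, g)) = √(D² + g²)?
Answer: -14290737120/9865253143 + 143880*√3833/9865253143 ≈ -1.4477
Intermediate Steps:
f(D, g) = -3 + √(D² + g²)/8
(-34500 - 1470)/(24834 + f(-64, 88 + 18)) = (-34500 - 1470)/(24834 + (-3 + √((-64)² + (88 + 18)²)/8)) = -35970/(24834 + (-3 + √(4096 + 106²)/8)) = -35970/(24834 + (-3 + √(4096 + 11236)/8)) = -35970/(24834 + (-3 + √15332/8)) = -35970/(24834 + (-3 + (2*√3833)/8)) = -35970/(24834 + (-3 + √3833/4)) = -35970/(24831 + √3833/4)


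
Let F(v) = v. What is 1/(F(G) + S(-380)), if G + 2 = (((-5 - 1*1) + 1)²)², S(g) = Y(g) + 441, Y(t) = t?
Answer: 1/684 ≈ 0.0014620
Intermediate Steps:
S(g) = 441 + g (S(g) = g + 441 = 441 + g)
G = 623 (G = -2 + (((-5 - 1*1) + 1)²)² = -2 + (((-5 - 1) + 1)²)² = -2 + ((-6 + 1)²)² = -2 + ((-5)²)² = -2 + 25² = -2 + 625 = 623)
1/(F(G) + S(-380)) = 1/(623 + (441 - 380)) = 1/(623 + 61) = 1/684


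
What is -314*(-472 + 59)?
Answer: 129682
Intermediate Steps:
-314*(-472 + 59) = -314*(-413) = 129682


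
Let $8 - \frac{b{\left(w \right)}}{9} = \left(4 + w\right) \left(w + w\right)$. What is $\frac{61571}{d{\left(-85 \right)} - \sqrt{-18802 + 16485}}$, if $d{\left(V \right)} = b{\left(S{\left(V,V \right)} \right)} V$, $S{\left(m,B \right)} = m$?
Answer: $\frac{92602168290}{15833901441031} + \frac{61571 i \sqrt{2317}}{110837310087217} \approx 0.0058483 + 2.6739 \cdot 10^{-8} i$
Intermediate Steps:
$b{\left(w \right)} = 72 - 18 w \left(4 + w\right)$ ($b{\left(w \right)} = 72 - 9 \left(4 + w\right) \left(w + w\right) = 72 - 9 \left(4 + w\right) 2 w = 72 - 9 \cdot 2 w \left(4 + w\right) = 72 - 18 w \left(4 + w\right)$)
$d{\left(V \right)} = V \left(72 - 72 V - 18 V^{2}\right)$ ($d{\left(V \right)} = \left(72 - 72 V - 18 V^{2}\right) V = V \left(72 - 72 V - 18 V^{2}\right)$)
$\frac{61571}{d{\left(-85 \right)} - \sqrt{-18802 + 16485}} = \frac{61571}{18 \left(-85\right) \left(4 - \left(-85\right)^{2} - -340\right) - \sqrt{-18802 + 16485}} = \frac{61571}{18 \left(-85\right) \left(4 - 7225 + 340\right) - \sqrt{-2317}} = \frac{61571}{18 \left(-85\right) \left(4 - 7225 + 340\right) - i \sqrt{2317}} = \frac{61571}{18 \left(-85\right) \left(-6881\right) - i \sqrt{2317}} = \frac{61571}{10527930 - i \sqrt{2317}}$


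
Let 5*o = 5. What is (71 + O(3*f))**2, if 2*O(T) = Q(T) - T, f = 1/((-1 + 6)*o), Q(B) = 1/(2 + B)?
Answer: 21233664/4225 ≈ 5025.7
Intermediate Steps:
o = 1 (o = (1/5)*5 = 1)
f = 1/5 (f = 1/((-1 + 6)*1) = 1/5 ≈ 0.20000)
O(T) = 1/(2*(2 + T)) - T/2 (O(T) = (1/(2 + T) - T)/2 = 1/(2*(2 + T)) - T/2)
(71 + O(3*f))**2 = (71 + (1 - 3*(1/5)*(2 + 3*(1/5)))/(2*(2 + 3*(1/5))))**2 = (71 + (1 - 1*3/5*(2 + 3/5))/(2*(2 + 3/5)))**2 = (71 + (1 - 1*3/5*13/5)/(2*(13/5)))**2 = (71 + (1/2)*(5/13)*(1 - 39/25))**2 = (71 + (1/2)*(5/13)*(-14/25))**2 = (71 - 7/65)**2 = (4608/65)**2 = 21233664/4225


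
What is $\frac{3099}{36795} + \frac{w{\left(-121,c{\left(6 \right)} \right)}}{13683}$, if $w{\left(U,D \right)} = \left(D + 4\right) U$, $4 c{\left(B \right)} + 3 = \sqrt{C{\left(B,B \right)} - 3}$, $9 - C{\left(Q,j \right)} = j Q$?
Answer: $\frac{37245311}{671287980} - \frac{121 i \sqrt{30}}{54732} \approx 0.055483 - 0.012109 i$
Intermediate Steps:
$C{\left(Q,j \right)} = 9 - Q j$ ($C{\left(Q,j \right)} = 9 - j Q = 9 - Q j$)
$c{\left(B \right)} = - \frac{3}{4} + \frac{\sqrt{6 - B^{2}}}{4}$ ($c{\left(B \right)} = - \frac{3}{4} + \frac{\sqrt{\left(9 - B B\right) - 3}}{4} = - \frac{3}{4} + \frac{\sqrt{\left(9 - B^{2}\right) - 3}}{4} = - \frac{3}{4} + \frac{\sqrt{6 - B^{2}}}{4}$)
$w{\left(U,D \right)} = U \left(4 + D\right)$ ($w{\left(U,D \right)} = \left(4 + D\right) U = U \left(4 + D\right)$)
$\frac{3099}{36795} + \frac{w{\left(-121,c{\left(6 \right)} \right)}}{13683} = \frac{3099}{36795} + \frac{\left(-121\right) \left(4 - \left(\frac{3}{4} - \frac{\sqrt{6 - 6^{2}}}{4}\right)\right)}{13683} = 3099 \cdot \frac{1}{36795} + - 121 \left(4 - \left(\frac{3}{4} - \frac{\sqrt{6 - 36}}{4}\right)\right) \frac{1}{13683} = \frac{1033}{12265} + - 121 \left(4 - \left(\frac{3}{4} - \frac{\sqrt{6 - 36}}{4}\right)\right) \frac{1}{13683} = \frac{1033}{12265} + - 121 \left(4 - \left(\frac{3}{4} - \frac{\sqrt{-30}}{4}\right)\right) \frac{1}{13683} = \frac{1033}{12265} + - 121 \left(4 - \left(\frac{3}{4} - \frac{i \sqrt{30}}{4}\right)\right) \frac{1}{13683} = \frac{1033}{12265} + - 121 \left(\frac{13}{4} + \frac{i \sqrt{30}}{4}\right) \frac{1}{13683} = \frac{1033}{12265} + \left(- \frac{1573}{4} - \frac{121 i \sqrt{30}}{4}\right) \frac{1}{13683} = \frac{1033}{12265} - \left(\frac{1573}{54732} + \frac{121 i \sqrt{30}}{54732}\right) = \frac{37245311}{671287980} - \frac{121 i \sqrt{30}}{54732}$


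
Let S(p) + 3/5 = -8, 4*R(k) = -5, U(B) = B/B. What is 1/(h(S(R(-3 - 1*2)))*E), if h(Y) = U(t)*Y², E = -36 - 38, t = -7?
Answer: -25/136826 ≈ -0.00018271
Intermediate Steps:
U(B) = 1
R(k) = -5/4 (R(k) = (¼)*(-5) = -5/4)
S(p) = -43/5 (S(p) = -⅗ - 8 = -43/5)
E = -74
h(Y) = Y² (h(Y) = 1*Y² = Y²)
1/(h(S(R(-3 - 1*2)))*E) = 1/((-43/5)²*(-74)) = 1/((1849/25)*(-74)) = 1/(-136826/25) = -25/136826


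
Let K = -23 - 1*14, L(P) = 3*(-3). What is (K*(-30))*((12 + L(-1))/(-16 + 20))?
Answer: 1665/2 ≈ 832.50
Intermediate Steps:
L(P) = -9
K = -37 (K = -23 - 14 = -37)
(K*(-30))*((12 + L(-1))/(-16 + 20)) = (-37*(-30))*((12 - 9)/(-16 + 20)) = 1110*(3/4) = 1665/2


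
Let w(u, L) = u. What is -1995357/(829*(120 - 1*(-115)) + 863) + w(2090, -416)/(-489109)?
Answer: -46493144473/4557517662 ≈ -10.201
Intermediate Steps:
-1995357/(829*(120 - 1*(-115)) + 863) + w(2090, -416)/(-489109) = -1995357/(829*(120 - 1*(-115)) + 863) + 2090/(-489109) = -1995357/(829*(120 + 115) + 863) + 2090*(-1/489109) = -1995357/(829*235 + 863) - 2090/489109 = -1995357/(194815 + 863) - 2090/489109 = -1995357/195678 - 2090/489109 = -1995357*1/195678 - 2090/489109 = -95017/9318 - 2090/489109 = -46493144473/4557517662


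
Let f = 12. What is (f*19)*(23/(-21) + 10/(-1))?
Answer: -17708/7 ≈ -2529.7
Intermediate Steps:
(f*19)*(23/(-21) + 10/(-1)) = (12*19)*(23/(-21) + 10/(-1)) = 228*(23*(-1/21) + 10*(-1)) = 228*(-23/21 - 10) = 228*(-233/21) = -17708/7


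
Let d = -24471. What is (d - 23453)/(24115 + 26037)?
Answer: -11981/12538 ≈ -0.95557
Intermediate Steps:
(d - 23453)/(24115 + 26037) = (-24471 - 23453)/(24115 + 26037) = -47924/50152 = -47924*1/50152 = -11981/12538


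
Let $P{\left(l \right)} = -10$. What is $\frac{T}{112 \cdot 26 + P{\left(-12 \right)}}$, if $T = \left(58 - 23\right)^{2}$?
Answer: $\frac{1225}{2902} \approx 0.42212$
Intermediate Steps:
$T = 1225$ ($T = \left(58 - 23\right)^{2} = 35^{2} = 1225$)
$\frac{T}{112 \cdot 26 + P{\left(-12 \right)}} = \frac{1225}{112 \cdot 26 - 10} = \frac{1225}{2912 - 10} = \frac{1225}{2902}$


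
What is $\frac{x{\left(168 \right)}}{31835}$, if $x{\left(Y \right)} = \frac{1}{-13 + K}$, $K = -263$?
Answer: $- \frac{1}{8786460} \approx -1.1381 \cdot 10^{-7}$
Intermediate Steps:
$x{\left(Y \right)} = - \frac{1}{276}$ ($x{\left(Y \right)} = \frac{1}{-13 - 263} = \frac{1}{-276} = - \frac{1}{276}$)
$\frac{x{\left(168 \right)}}{31835} = - \frac{1}{276 \cdot 31835} = \left(- \frac{1}{276}\right) \frac{1}{31835} = - \frac{1}{8786460}$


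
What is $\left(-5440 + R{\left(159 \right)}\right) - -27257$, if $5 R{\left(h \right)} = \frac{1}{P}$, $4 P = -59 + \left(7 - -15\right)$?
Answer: $\frac{4036141}{185} \approx 21817.0$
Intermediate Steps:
$P = - \frac{37}{4}$ ($P = \frac{-59 + \left(7 - -15\right)}{4} = \frac{-59 + \left(7 + 15\right)}{4} = \frac{-59 + 22}{4} = \frac{1}{4} \left(-37\right) = - \frac{37}{4} \approx -9.25$)
$R{\left(h \right)} = - \frac{4}{185}$ ($R{\left(h \right)} = \frac{1}{5 \left(- \frac{37}{4}\right)} = \frac{1}{5} \left(- \frac{4}{37}\right) = - \frac{4}{185}$)
$\left(-5440 + R{\left(159 \right)}\right) - -27257 = \left(-5440 - \frac{4}{185}\right) - -27257 = - \frac{1006404}{185} + 27257 = \frac{4036141}{185}$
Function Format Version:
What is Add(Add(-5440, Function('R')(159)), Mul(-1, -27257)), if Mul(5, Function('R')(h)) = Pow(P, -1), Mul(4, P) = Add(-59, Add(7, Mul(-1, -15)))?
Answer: Rational(4036141, 185) ≈ 21817.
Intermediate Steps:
P = Rational(-37, 4) (P = Mul(Rational(1, 4), Add(-59, Add(7, Mul(-1, -15)))) = Mul(Rational(1, 4), Add(-59, Add(7, 15))) = Mul(Rational(1, 4), Add(-59, 22)) = Mul(Rational(1, 4), -37) = Rational(-37, 4) ≈ -9.2500)
Function('R')(h) = Rational(-4, 185) (Function('R')(h) = Mul(Rational(1, 5), Pow(Rational(-37, 4), -1)) = Mul(Rational(1, 5), Rational(-4, 37)) = Rational(-4, 185))
Add(Add(-5440, Function('R')(159)), Mul(-1, -27257)) = Add(Add(-5440, Rational(-4, 185)), Mul(-1, -27257)) = Add(Rational(-1006404, 185), 27257) = Rational(4036141, 185)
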